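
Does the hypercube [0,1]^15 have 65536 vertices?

False. The 15-cube has 2^15 = 32768 vertices.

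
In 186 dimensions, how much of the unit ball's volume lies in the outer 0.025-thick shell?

1 - (1-0.025)^186 ≈ 0.990987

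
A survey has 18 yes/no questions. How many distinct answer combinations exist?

The 18-cube has 2^18 = 262144 vertices.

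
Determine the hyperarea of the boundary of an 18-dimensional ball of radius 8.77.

S_18(8.77) = 2·π^(18/2)·(8.77)^17 / Γ(18/2) ≈ 1.588e+16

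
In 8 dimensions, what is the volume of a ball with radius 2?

V_8(2) = π^(8/2) · (2)^8 / Γ(8/2 + 1) = 32·π^4/3 ≈ 1039.03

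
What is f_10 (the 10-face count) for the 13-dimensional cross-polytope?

Each 10-face is the convex hull of 11 vertices, one chosen as ±e_i from each of 11 distinct axes: 2^11·C(13,11) = 159744.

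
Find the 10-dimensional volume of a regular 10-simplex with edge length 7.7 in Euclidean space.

V_10 = √(11) · 7.7^10 / (10! · 2^(10/2)) ≈ 20.9262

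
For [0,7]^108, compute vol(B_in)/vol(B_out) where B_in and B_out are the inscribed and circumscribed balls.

V_in/V_out = n^(-n/2) = 108^(-108/2) ≈ 1.56717e-110.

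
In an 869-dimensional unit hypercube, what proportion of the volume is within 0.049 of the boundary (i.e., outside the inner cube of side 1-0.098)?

1 - (1 - 2·0.049)^869 = 1 - 0.902^869 ≈ 1 - 1.187e-39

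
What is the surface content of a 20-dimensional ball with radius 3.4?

The surface area of an n-ball is 2π^(n/2) r^(n-1) / Γ(n/2). For n=20, r=3.4: 6.46942e+09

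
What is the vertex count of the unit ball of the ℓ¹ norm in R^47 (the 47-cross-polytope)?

The 47-dimensional cross-polytope has 2n = 2·47 = 94 vertices.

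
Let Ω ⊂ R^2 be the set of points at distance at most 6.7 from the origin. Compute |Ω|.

V_2(6.7) = π^(2/2) · (6.7)^2 / Γ(2/2 + 1) ≈ 141.026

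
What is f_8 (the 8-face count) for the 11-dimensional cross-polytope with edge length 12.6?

f_8(11-orthoplex) = 2^9 · (11 choose 9) = 28160.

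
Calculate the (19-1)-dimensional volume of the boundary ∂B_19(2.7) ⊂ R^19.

S = n·V_n(r)/r = 19·V_19(2.7)/2.7 (volume-to-surface relation), giving 5.15096e+07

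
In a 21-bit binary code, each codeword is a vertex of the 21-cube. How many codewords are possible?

Each vertex is a binary string of length 21, so there are 2^21 = 2097152.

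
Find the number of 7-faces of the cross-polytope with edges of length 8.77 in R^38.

Each 7-face is the convex hull of 8 vertices, one chosen as ±e_i from each of 8 distinct axes: 2^8·C(38,8) = 12519293952.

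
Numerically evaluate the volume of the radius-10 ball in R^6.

V_6(10) = π^(6/2) · (10)^6 / Γ(6/2 + 1) = 500000·π^3/3 ≈ 5.16771e+06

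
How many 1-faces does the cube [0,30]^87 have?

Number of 1-faces = C(87,1)·2^(87-1) = 87·77371252455336267181195264 = 6731298963614255244763987968.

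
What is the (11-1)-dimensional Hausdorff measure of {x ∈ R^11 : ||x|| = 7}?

|∂B_11(7)| = 2582630848·π^5/135 ≈ 5.85434e+09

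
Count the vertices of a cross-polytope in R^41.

The 41-dimensional cross-polytope has 2n = 2·41 = 82 vertices.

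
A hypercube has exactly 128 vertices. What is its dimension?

Since 2^n = 128, we have n = 7.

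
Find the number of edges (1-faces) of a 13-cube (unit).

Choose 1 of 13 axes to span the face (C(13,1) = 13 ways), then fix each of the remaining 12 coordinates at one of its two extreme values (2^12 = 4096 ways): 13·4096 = 53248.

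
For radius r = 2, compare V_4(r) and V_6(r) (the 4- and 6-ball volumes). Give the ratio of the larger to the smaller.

V_4(2) ≈ 78.9568, V_6(2) ≈ 330.734. The 6-ball is larger by a factor of 4.189.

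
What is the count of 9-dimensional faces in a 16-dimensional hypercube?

Number of 9-faces = C(16,9) · 2^(16-9) = 11440 · 128 = 1464320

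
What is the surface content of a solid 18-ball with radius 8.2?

The surface area of an n-ball is 2π^(n/2) r^(n-1) / Γ(n/2). For n=18, r=8.2: 5.06633e+15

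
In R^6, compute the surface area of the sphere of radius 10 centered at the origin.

The surface area of an n-ball is 2π^(n/2) r^(n-1) / Γ(n/2). For n=6, r=10: 100000·π^3 ≈ 3.10063e+06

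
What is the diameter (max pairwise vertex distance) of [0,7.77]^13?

d = √(7.77² + 7.77² + ... + 7.77²) [13 terms] = √(13·7.77²) = 7.77√13 ≈ 28.0151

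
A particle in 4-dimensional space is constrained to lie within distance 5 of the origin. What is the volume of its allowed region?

V = 625·π^2/2 ≈ 3084.25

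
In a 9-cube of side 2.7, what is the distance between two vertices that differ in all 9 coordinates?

Diagonal = √9 · 2.7 = 8.1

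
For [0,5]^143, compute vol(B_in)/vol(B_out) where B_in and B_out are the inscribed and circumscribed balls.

V_in / V_out = (r_in/r_out)^143 = (1/√143)^143 = 143^(-143/2) ≈ 7.8248e-155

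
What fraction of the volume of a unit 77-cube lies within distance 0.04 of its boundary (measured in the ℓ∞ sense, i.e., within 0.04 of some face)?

1 - (1 - 2·0.04)^77 = 1 - 0.92^77 ≈ 0.998372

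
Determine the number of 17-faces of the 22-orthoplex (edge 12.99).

Each 17-face is the convex hull of 18 vertices, one chosen as ±e_i from each of 18 distinct axes: 2^18·C(22,18) = 1917583360.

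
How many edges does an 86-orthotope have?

Number of 1-faces = C(86,1)·2^(86-1) = 86·38685626227668133590597632 = 3326963855579459488791396352.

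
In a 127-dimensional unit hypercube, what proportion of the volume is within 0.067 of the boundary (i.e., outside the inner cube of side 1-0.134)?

Shell fraction = 1 - (1-0.134)^127 ≈ 0.9999999884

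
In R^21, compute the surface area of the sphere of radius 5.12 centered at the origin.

|∂B_21(5.12)| ≈ 4.48917e+13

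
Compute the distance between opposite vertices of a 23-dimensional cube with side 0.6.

The space diagonal of an n-cube of side s is s√n. Here 0.6·√23 ≈ 2.8775.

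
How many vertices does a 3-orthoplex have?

Each 0-face is the convex hull of 1 vertex, one chosen as ±e_i from each of 1 distinct axis: 2^1·C(3,1) = 6.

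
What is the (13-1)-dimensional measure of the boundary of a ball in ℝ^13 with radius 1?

S_13(1) = 2·π^(13/2)·(1)^12 / Γ(13/2) = 128·π^6/10395 ≈ 11.8382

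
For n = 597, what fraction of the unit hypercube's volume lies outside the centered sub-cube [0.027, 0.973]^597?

The inner cube has side 1-2·0.027 = 0.946 and volume (0.946)^597 ≈ 4.046e-15, so the shell holds 1 - 4.046e-15 of the volume.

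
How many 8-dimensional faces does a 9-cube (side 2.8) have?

Number of 8-faces = C(9,8) · 2^(9-8) = 9 · 2 = 18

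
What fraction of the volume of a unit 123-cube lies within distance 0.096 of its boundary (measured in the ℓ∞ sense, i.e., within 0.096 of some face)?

1 - (1 - 2·0.096)^123 = 1 - 0.808^123 ≈ 1 - 4.089e-12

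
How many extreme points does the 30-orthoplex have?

An n-cross-polytope has 2n vertices; here n = 30, giving 60.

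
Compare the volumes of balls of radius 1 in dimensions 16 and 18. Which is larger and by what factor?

V_16(1) ≈ 0.235331, V_18(1) ≈ 0.0821459. The 16-ball is larger by a factor of 2.865.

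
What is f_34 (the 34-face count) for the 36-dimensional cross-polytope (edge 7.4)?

An n-cross-polytope has 2^(k+1)·C(n,k+1) k-faces. Here 2^35·C(36,35) = 34359738368·36 = 1236950581248.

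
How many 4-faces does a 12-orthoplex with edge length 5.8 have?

An n-cross-polytope has 2^(k+1)·C(n,k+1) k-faces. Here 2^5·C(12,5) = 32·792 = 25344.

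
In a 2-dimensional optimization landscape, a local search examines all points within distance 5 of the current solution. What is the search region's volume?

The n-ball volume is π^(n/2)·r^n/Γ(n/2+1). With n=2, r=5: V = 25·π ≈ 78.5398.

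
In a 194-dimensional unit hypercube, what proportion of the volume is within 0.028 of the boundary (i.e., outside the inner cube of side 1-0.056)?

1 - (1 - 2·0.028)^194 = 1 - 0.944^194 ≈ 0.999986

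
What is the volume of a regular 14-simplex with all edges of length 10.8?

V_14 = √(15) · 10.8^14 / (14! · 2^(14/2)) ≈ 101.944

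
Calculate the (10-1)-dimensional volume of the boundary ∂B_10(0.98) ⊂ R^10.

S_10(0.98) = 2·π^(10/2)·(0.98)^9 / Γ(10/2) ≈ 21.2619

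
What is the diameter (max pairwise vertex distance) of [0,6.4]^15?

Diagonal = √15 · 6.4 ≈ 24.7871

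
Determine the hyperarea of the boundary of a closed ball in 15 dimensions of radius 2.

The surface area of an n-ball is 2π^(n/2) r^(n-1) / Γ(n/2). For n=15, r=2: 4194304·π^7/135135 ≈ 93743.5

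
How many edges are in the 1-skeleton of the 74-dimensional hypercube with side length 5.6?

Number of 1-faces = C(74,1)·2^(74-1) = 74·9444732965739290427392 = 698910239464707491627008.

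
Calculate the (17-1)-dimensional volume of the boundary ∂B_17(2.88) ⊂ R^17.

|∂B_17(2.88)| ≈ 5.36895e+07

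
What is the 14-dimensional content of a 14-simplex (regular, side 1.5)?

V_14 = √(15) · 1.5^14 / (14! · 2^(14/2)) ≈ 1.01322e-10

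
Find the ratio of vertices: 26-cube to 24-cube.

The 26-cube has 2^26 = 67108864 vertices. The 24-cube has 2^24 = 16777216 vertices. Ratio: 67108864/16777216 = 4.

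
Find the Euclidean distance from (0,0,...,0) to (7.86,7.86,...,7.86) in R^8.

The space diagonal of an n-cube of side s is s√n. Here 7.86·√8 ≈ 22.2314.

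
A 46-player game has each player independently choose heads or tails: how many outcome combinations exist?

Each vertex is a binary string of length 46, so there are 2^46 = 70368744177664.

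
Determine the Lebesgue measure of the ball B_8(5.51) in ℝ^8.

The n-ball volume is π^(n/2)·r^n/Γ(n/2+1). With n=8, r=5.51: V ≈ 3.44827e+06.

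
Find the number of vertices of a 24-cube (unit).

Each vertex is a binary string of length 24, so there are 2^24 = 16777216.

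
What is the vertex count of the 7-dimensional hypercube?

Number of vertices = 2^7 = 128.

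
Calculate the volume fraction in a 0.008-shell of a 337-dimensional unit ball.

1 - (1-0.008)^337 ≈ 0.933253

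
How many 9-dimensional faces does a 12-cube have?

An n-cube has C(n,k)·2^(n-k) k-faces. Here C(12,9)·2^3 = 220·8 = 1760.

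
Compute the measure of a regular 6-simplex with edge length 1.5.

For a regular n-simplex with edge a, V = (a^n / n!)·√((n+1)/2^n). With a=1.5, n=6: V ≈ 0.00523208.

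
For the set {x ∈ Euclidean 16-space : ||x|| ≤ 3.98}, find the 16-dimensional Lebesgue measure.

The n-ball volume is π^(n/2)·r^n/Γ(n/2+1). With n=16, r=3.98: V ≈ 9.32841e+08.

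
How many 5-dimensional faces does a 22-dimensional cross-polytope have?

f_5(22-orthoplex) = 2^6 · (22 choose 6) = 4775232.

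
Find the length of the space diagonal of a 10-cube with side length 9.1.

The space diagonal of an n-cube of side s is s√n. Here 9.1·√10 ≈ 28.7767.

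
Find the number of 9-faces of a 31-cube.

Choose 9 of 31 axes to span the face (C(31,9) = 20160075 ways), then fix each of the remaining 22 coordinates at one of its two extreme values (2^22 = 4194304 ways): 20160075·4194304 = 84557483212800.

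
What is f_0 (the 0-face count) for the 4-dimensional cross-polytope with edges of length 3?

f_0(4-orthoplex) = 2^1 · (4 choose 1) = 8.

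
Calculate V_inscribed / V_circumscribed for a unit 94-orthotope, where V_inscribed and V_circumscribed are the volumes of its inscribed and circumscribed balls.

Volume scales as r^n, and r_in/r_out = 1/√94, giving (1/√94)^94 ≈ 1.83228e-93.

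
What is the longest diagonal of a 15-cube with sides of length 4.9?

The space diagonal of an n-cube of side s is s√n. Here 4.9·√15 ≈ 18.9776.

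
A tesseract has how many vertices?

Each vertex is a binary string of length 4, so there are 2^4 = 16.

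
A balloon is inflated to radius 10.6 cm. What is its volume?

V_3(10.6) = π^(3/2) · (10.6)^3 / Γ(3/2 + 1) ≈ 4988.92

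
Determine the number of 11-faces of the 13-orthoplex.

f_11(13-orthoplex) = 2^12 · (13 choose 12) = 53248.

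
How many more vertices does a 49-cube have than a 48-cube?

The 49-cube has 2^49 = 562949953421312 vertices. The 48-cube has 2^48 = 281474976710656 vertices. Difference: 562949953421312 - 281474976710656 = 281474976710656.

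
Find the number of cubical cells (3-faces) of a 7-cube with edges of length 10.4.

Choose 3 of 7 axes to span the face (C(7,3) = 35 ways), then fix each of the remaining 4 coordinates at one of its two extreme values (2^4 = 16 ways): 35·16 = 560.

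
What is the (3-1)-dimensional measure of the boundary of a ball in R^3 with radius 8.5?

The surface area of an n-ball is 2π^(n/2) r^(n-1) / Γ(n/2). For n=3, r=8.5: 4πr² = 4π·(8.5)² ≈ 907.92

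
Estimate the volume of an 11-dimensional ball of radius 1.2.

V_11(1.2) = π^(11/2) · (1.2)^11 / Γ(11/2 + 1) ≈ 13.999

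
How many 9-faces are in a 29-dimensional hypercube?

Number of 9-faces = C(29,9) · 2^(29-9) = 10015005 · 1048576 = 10501493882880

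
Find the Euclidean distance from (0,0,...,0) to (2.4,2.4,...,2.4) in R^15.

||(2.4,2.4,...,2.4)|| = √(15)·2.4 ≈ 9.29516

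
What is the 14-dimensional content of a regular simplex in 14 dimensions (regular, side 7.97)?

V_14 = √(15) · 7.97^14 / (14! · 2^(14/2)) ≈ 1.44825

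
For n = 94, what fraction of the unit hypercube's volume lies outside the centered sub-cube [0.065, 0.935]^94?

Shell fraction = 1 - (1-0.13)^94 ≈ 0.9999979355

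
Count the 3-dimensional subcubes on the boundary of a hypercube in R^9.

f_3(9-cube) = (9 choose 3) · 2^6 = 5376.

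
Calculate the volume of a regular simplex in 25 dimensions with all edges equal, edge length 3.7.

For a regular n-simplex with edge a, V = (a^n / n!)·√((n+1)/2^n). With a=3.7, n=25: V ≈ 9.09932e-15.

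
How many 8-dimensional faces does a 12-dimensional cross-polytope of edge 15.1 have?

Number of 8-faces = 2^(8+1) · C(12,8+1) = 512 · 220 = 112640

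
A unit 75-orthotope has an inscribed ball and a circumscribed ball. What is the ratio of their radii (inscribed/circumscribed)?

r_in = 1/2 (half the side); r_out = 1√75/2 (half the diagonal). Ratio = 1/√75 ≈ 0.11547.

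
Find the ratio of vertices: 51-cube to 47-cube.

The 51-cube has 2^51 = 2251799813685248 vertices. The 47-cube has 2^47 = 140737488355328 vertices. Ratio: 2251799813685248/140737488355328 = 16.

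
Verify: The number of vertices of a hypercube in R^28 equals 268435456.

True. The 28-cube has 2^28 = 268435456 vertices.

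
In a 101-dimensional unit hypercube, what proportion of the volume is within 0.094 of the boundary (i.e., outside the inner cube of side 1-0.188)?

The inner cube has side 1-2·0.094 = 0.812 and volume (0.812)^101 ≈ 7.331e-10, so the shell holds 0.9999999993 of the volume.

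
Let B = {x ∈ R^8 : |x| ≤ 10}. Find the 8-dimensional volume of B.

V_8(10) = π^(8/2) · (10)^8 / Γ(8/2 + 1) = 12500000·π^4/3 ≈ 4.05871e+08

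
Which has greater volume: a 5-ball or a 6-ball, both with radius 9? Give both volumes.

V_5(9) ≈ 310821. V_6(9) ≈ 2.74633e+06. The 6-ball is larger.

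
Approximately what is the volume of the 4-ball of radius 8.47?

Volume = π^{4/2}·(8.47)^4/Γ(3) ≈ 25398.2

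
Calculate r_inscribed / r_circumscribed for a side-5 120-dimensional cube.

For an n-cube of any side s, the inradius is s/2 and the circumradius is s√n/2, so the ratio is 1/√120 ≈ 0.0912871.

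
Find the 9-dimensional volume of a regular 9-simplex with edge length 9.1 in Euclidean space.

For a regular n-simplex with edge a, V = (a^n / n!)·√((n+1)/2^n). With a=9.1, n=9: V ≈ 164.807.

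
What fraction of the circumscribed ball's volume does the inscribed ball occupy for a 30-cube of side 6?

V_in / V_out = (r_in/r_out)^30 = (1/√30)^30 = 30^(-30/2) ≈ 6.96917e-23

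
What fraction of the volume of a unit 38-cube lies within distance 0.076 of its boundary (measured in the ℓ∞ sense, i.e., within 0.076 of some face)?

Shell fraction = 1 - (1-0.152)^38 ≈ 0.998099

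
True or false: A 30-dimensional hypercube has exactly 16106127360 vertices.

False. The 30-cube has 2^30 = 1073741824 vertices.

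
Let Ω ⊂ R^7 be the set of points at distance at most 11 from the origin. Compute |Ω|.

The n-ball volume is π^(n/2)·r^n/Γ(n/2+1). With n=7, r=11: V = 311794736·π^3/105 ≈ 9.20723e+07.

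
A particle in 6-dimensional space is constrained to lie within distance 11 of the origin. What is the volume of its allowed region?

V = 1771561·π^3/6 ≈ 9.15492e+06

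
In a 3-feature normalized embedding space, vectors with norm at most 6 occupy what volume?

Volume = π^{3/2}·(6)^3/Γ(5/2) = 288·π ≈ 904.779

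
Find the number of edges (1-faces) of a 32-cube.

An n-cube has C(n,k)·2^(n-k) k-faces. Here C(32,1)·2^31 = 32·2147483648 = 68719476736.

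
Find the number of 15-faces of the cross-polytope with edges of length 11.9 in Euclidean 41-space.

An n-cross-polytope has 2^(k+1)·C(n,k+1) k-faces. Here 2^16·C(41,16) = 65536·103077446706 = 6755283547324416.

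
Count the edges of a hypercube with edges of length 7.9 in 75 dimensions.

Number of 1-faces = C(75,1)·2^(75-1) = 75·18889465931478580854784 = 1416709944860893564108800.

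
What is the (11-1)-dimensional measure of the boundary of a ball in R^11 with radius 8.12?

|∂B_11(8.12)| ≈ 2.5826e+10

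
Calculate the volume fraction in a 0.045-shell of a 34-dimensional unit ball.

1 - (1-0.045)^34 ≈ 0.791015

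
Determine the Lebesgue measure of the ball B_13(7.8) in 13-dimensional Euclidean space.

The n-ball volume is π^(n/2)·r^n/Γ(n/2+1). With n=13, r=7.8: V ≈ 3.60223e+11.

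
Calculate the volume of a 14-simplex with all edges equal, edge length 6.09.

V_14 = √(15) · 6.09^14 / (14! · 2^(14/2)) ≈ 0.0335019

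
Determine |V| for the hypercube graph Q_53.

Number of vertices = 2^53 = 9007199254740992.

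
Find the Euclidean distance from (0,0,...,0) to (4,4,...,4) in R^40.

The space diagonal of an n-cube of side s is s√n. Here 4·√40 ≈ 25.2982.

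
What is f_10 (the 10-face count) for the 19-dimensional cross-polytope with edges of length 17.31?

An n-cross-polytope has 2^(k+1)·C(n,k+1) k-faces. Here 2^11·C(19,11) = 2048·75582 = 154791936.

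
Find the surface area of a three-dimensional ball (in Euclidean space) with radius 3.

S_3(3) = 2·π^(3/2)·(3)^2 / Γ(3/2) = 4πr² = 4π·(3)² ≈ 113.097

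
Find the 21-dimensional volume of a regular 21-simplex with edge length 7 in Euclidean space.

Volume = 7^21 · √(22/2^21) / 21! ≈ 3.54088e-05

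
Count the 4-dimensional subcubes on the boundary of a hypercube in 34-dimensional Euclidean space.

Choose 4 of 34 axes to span the face (C(34,4) = 46376 ways), then fix each of the remaining 30 coordinates at one of its two extreme values (2^30 = 1073741824 ways): 46376·1073741824 = 49795850829824.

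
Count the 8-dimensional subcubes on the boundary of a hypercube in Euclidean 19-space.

f_8(19-cube) = (19 choose 8) · 2^11 = 154791936.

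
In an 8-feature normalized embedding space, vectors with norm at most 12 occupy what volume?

The n-ball volume is π^(n/2)·r^n/Γ(n/2+1). With n=8, r=12: V = 17915904·π^4 ≈ 1.74517e+09.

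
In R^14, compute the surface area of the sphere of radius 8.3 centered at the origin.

S = n·V_n(r)/r = 14·V_14(8.3)/8.3 (volume-to-surface relation), giving 7.44324e+12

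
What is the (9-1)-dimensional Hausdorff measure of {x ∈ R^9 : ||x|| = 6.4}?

The surface area of an n-ball is 2π^(n/2) r^(n-1) / Γ(n/2). For n=9, r=6.4: 8.35603e+07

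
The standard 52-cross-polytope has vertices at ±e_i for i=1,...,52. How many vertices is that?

Number of vertices = 2n = 104.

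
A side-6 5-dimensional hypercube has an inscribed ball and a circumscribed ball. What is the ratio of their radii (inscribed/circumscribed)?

Ratio = (s/2)/(s√5/2) = 5^(-1/2) ≈ 0.447214.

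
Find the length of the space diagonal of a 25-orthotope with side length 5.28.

d = √(5.28² + 5.28² + ... + 5.28²) [25 terms] = √(25·5.28²) = 5.28√25 = 26.4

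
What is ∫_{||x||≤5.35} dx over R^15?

V_15(5.35) = π^(15/2) · (5.35)^15 / Γ(15/2 + 1) ≈ 3.21171e+10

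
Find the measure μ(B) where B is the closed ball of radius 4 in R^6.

V_6(4) = π^(6/2) · (4)^6 / Γ(6/2 + 1) = 2048·π^3/3 ≈ 21167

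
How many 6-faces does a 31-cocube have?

An n-cross-polytope has 2^(k+1)·C(n,k+1) k-faces. Here 2^7·C(31,7) = 128·2629575 = 336585600.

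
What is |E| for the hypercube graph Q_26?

Each of the 2^26 = 67108864 vertices has degree 26; total edges = 26·2^26/2 = 872415232.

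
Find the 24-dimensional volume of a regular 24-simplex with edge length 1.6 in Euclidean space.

V_24 = √(25) · 1.6^24 / (24! · 2^(24/2)) ≈ 1.55878e-22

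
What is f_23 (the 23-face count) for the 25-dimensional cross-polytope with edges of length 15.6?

An n-cross-polytope has 2^(k+1)·C(n,k+1) k-faces. Here 2^24·C(25,24) = 16777216·25 = 419430400.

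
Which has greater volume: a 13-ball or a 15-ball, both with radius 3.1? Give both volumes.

V_13(3.1) ≈ 2.22353e+06. V_15(3.1) ≈ 8.95067e+06. The 15-ball is larger.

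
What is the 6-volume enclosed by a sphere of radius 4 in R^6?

Volume = π^{6/2}·(4)^6/Γ(4) = 2048·π^3/3 ≈ 21167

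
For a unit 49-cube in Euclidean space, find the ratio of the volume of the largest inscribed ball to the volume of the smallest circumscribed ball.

V_in / V_out = (r_in/r_out)^49 = (1/√49)^49 = 49^(-49/2) ≈ 3.89221e-42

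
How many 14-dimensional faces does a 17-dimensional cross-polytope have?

f_14(17-orthoplex) = 2^15 · (17 choose 15) = 4456448.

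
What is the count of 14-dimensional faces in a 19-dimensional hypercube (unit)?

Number of 14-faces = C(19,14) · 2^(19-14) = 11628 · 32 = 372096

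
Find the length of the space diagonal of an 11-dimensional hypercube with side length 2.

d = √(2² + 2² + ... + 2²) [11 terms] = √(11·2²) = 2√11 ≈ 6.63325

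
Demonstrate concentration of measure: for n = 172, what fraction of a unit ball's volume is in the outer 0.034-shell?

1 - (1-0.034)^172 ≈ 0.997393 ≈ 99.74%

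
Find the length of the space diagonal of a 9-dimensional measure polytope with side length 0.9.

The space diagonal of an n-cube of side s is s√n. Here 0.9·√9 = 2.7.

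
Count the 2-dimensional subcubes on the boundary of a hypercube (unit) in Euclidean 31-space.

Number of 2-faces = C(31,2) · 2^(31-2) = 465 · 536870912 = 249644974080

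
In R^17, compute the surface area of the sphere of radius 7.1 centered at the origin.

S_17(7.1) = 2·π^(17/2)·(7.1)^16 / Γ(17/2) ≈ 9.99409e+13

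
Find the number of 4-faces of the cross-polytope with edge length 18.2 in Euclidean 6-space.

f_4(6-orthoplex) = 2^5 · (6 choose 5) = 192.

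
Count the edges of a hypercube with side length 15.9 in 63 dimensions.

An n-cube has n·2^(n-1) edges. With n = 63: 63·4611686018427387904 = 290536219160925437952.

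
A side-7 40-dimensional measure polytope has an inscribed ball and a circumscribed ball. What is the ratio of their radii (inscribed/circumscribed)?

For an n-cube of any side s, the inradius is s/2 and the circumradius is s√n/2, so the ratio is 1/√40 ≈ 0.158114.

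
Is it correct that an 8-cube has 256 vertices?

True. The 8-cube has 2^8 = 256 vertices.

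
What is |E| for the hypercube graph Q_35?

The 35-cube has n·2^(n-1) = 35·2^34 = 35·17179869184 = 601295421440 edges.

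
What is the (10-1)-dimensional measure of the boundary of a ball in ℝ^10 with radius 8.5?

S_10(8.5) = 2·π^(10/2)·(8.5)^9 / Γ(10/2) = 118587876497·π^5/6144 ≈ 5.90661e+09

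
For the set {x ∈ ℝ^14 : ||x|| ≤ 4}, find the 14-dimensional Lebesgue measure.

Volume = π^{14/2}·(4)^14/Γ(8) = 16777216·π^7/315 ≈ 1.60864e+08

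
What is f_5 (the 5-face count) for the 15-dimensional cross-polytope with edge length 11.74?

Number of 5-faces = 2^(5+1) · C(15,5+1) = 64 · 5005 = 320320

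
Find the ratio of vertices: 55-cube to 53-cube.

The 55-cube has 2^55 = 36028797018963968 vertices. The 53-cube has 2^53 = 9007199254740992 vertices. Ratio: 36028797018963968/9007199254740992 = 4.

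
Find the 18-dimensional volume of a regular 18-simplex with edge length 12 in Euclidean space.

V_18 = √(19) · 12^18 / (18! · 2^(18/2)) ≈ 35.402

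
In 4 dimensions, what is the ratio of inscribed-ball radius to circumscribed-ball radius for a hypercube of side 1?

For an n-cube of any side s, the inradius is s/2 and the circumradius is s√n/2, so the ratio is 1/√4 ≈ 0.5.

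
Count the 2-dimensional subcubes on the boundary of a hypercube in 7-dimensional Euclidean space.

An n-cube has C(n,k)·2^(n-k) k-faces. Here C(7,2)·2^5 = 21·32 = 672.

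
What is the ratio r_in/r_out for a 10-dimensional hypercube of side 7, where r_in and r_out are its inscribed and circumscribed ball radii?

r_in = 7/2 (half the side); r_out = 7√10/2 (half the diagonal). Ratio = 1/√10 ≈ 0.316228.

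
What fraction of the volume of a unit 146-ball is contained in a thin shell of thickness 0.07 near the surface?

Shell fraction = 1 - (1-0.07)^146 ≈ 0.999975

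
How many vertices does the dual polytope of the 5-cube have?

The 5-dimensional cross-polytope has 2n = 2·5 = 10 vertices.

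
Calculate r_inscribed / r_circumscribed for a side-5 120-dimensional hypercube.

r_in = 5/2 (half the side); r_out = 5√120/2 (half the diagonal). Ratio = 1/√120 ≈ 0.0912871.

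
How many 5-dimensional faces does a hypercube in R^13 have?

f_5(13-cube) = (13 choose 5) · 2^8 = 329472.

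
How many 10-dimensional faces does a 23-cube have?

An n-cube has C(n,k)·2^(n-k) k-faces. Here C(23,10)·2^13 = 1144066·8192 = 9372188672.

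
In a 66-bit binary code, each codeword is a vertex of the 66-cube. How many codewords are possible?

Number of vertices = 2^66 = 73786976294838206464.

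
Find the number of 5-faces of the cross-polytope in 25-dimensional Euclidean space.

Number of 5-faces = 2^(5+1) · C(25,5+1) = 64 · 177100 = 11334400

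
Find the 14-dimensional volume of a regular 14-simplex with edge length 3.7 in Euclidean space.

V_14 = √(15) · 3.7^14 / (14! · 2^(14/2)) ≈ 3.12789e-05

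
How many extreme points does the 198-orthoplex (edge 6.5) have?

The 198-dimensional cross-polytope has 2n = 2·198 = 396 vertices.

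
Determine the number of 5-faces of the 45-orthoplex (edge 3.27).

Each 5-face is the convex hull of 6 vertices, one chosen as ±e_i from each of 6 distinct axes: 2^6·C(45,6) = 521283840.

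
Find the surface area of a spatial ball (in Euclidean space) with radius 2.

S_3(2) = 2·π^(3/2)·(2)^2 / Γ(3/2) = 4πr² = 4π·(2)² ≈ 50.2655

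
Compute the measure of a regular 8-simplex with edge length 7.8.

For a regular n-simplex with edge a, V = (a^n / n!)·√((n+1)/2^n). With a=7.8, n=8: V ≈ 63.7144.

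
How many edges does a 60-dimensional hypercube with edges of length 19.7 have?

The 60-cube has n·2^(n-1) = 60·2^59 = 60·576460752303423488 = 34587645138205409280 edges.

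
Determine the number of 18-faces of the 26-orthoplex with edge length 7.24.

f_18(26-orthoplex) = 2^19 · (26 choose 19) = 344876646400.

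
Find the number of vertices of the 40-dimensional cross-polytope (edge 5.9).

The 40-dimensional cross-polytope has 2n = 2·40 = 80 vertices.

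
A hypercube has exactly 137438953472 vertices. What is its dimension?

Since 2^n = 137438953472, we have n = 37.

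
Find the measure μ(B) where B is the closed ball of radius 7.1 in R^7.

V_7(7.1) = π^(7/2) · (7.1)^7 / Γ(7/2 + 1) ≈ 4.29723e+06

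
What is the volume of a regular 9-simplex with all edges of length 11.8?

V_9 = √(10) · 11.8^9 / (9! · 2^(9/2)) ≈ 1708.21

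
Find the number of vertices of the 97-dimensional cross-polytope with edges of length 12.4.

An n-cross-polytope has 2n vertices; here n = 97, giving 194.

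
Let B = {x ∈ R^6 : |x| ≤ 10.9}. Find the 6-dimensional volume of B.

V_6(10.9) = π^(6/2) · (10.9)^6 / Γ(6/2 + 1) ≈ 8.66677e+06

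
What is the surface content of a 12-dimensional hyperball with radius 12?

S = n·V_n(r)/r = 12·V_12(12)/12 (volume-to-surface relation), giving 61917364224·π^6/5 ≈ 1.19053e+13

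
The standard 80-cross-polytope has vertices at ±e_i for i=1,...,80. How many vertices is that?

Number of vertices = 2n = 160.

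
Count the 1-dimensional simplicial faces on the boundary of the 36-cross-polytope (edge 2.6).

An n-cross-polytope has 2^(k+1)·C(n,k+1) k-faces. Here 2^2·C(36,2) = 4·630 = 2520.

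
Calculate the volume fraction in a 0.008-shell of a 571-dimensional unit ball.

1 - (1-0.008)^571 ≈ 0.98981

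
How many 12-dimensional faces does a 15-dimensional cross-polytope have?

f_12(15-orthoplex) = 2^13 · (15 choose 13) = 860160.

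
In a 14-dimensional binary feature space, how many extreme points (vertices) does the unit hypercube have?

An n-cube has 2^n vertices; for n = 14 that is 2^14 = 16384.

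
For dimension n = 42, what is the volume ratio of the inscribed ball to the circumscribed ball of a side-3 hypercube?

V_in/V_out = n^(-n/2) = 42^(-42/2) ≈ 8.1614e-35.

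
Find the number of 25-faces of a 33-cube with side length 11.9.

f_25(33-cube) = (33 choose 25) · 2^8 = 3554343936.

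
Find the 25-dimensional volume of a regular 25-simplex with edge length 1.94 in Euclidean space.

V = (1.94^25 / 25!) · √((25+1) / 2^25) ≈ 8.8922e-22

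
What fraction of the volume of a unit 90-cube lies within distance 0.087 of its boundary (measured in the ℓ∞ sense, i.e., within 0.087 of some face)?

The inner cube has side 1-2·0.087 = 0.826 and volume (0.826)^90 ≈ 3.374e-08, so the shell holds 0.9999999663 of the volume.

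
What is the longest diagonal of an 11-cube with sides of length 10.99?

d = √(10.99² + 10.99² + ... + 10.99²) [11 terms] = √(11·10.99²) = 10.99√11 ≈ 36.4497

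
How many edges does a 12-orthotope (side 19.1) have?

The 12-cube has n·2^(n-1) = 12·2^11 = 12·2048 = 24576 edges.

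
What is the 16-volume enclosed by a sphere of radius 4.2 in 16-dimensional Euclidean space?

Volume = π^{16/2}·(4.2)^16/Γ(9) ≈ 2.20631e+09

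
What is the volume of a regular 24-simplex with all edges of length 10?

For a regular n-simplex with edge a, V = (a^n / n!)·√((n+1)/2^n). With a=10, n=24: V ≈ 0.00196745.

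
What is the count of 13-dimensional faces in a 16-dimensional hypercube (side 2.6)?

f_13(16-cube) = (16 choose 13) · 2^3 = 4480.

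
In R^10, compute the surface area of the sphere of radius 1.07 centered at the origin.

S = n·V_n(r)/r = 10·V_10(1.07)/1.07 (volume-to-surface relation), giving 46.8837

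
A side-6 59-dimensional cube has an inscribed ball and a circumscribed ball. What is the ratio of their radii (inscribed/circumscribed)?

r_in = 6/2 (half the side); r_out = 6√59/2 (half the diagonal). Ratio = 1/√59 ≈ 0.130189.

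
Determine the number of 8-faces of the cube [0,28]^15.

Number of 8-faces = C(15,8) · 2^(15-8) = 6435 · 128 = 823680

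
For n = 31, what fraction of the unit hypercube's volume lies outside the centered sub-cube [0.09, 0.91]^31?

Shell fraction = 1 - (1-0.18)^31 ≈ 0.997871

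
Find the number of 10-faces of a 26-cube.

Choose 10 of 26 axes to span the face (C(26,10) = 5311735 ways), then fix each of the remaining 16 coordinates at one of its two extreme values (2^16 = 65536 ways): 5311735·65536 = 348109864960.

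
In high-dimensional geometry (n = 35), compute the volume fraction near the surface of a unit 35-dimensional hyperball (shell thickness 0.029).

1 - (1-0.029)^35 ≈ 0.642996 ≈ 64.30%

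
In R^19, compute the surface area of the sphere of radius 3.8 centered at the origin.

S_19(3.8) = 2·π^(19/2)·(3.8)^18 / Γ(19/2) ≈ 2.41794e+10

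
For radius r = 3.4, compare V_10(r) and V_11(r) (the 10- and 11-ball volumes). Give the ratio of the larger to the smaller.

V_10(3.4) ≈ 526450, V_11(3.4) ≈ 1.32243e+06. The 11-ball is larger by a factor of 2.512.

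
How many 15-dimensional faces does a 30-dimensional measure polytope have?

Number of 15-faces = C(30,15) · 2^(30-15) = 155117520 · 32768 = 5082890895360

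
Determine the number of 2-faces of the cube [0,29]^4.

Number of 2-faces = C(4,2) · 2^(4-2) = 6 · 4 = 24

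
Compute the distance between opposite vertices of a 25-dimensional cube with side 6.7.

Diagonal = √25 · 6.7 = 33.5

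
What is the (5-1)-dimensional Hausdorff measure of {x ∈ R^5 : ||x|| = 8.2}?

|∂B_5(8.2)| ≈ 118994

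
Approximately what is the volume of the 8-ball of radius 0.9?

Volume = π^{8/2}·(0.9)^8/Γ(5) ≈ 1.74714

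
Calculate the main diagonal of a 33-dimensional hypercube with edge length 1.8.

Diagonal = √33 · 1.8 ≈ 10.3402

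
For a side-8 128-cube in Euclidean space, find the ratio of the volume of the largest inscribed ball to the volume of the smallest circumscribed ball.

Volume scales as r^n, and r_in/r_out = 1/√128, giving (1/√128)^128 ≈ 1.37582e-135.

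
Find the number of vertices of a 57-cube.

The 57-cube has 2^57 = 144115188075855872 vertices.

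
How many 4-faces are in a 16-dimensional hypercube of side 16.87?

Choose 4 of 16 axes to span the face (C(16,4) = 1820 ways), then fix each of the remaining 12 coordinates at one of its two extreme values (2^12 = 4096 ways): 1820·4096 = 7454720.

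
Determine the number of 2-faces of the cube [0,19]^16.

f_2(16-cube) = (16 choose 2) · 2^14 = 1966080.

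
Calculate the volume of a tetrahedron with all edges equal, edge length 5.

Volume = (√2/12) · 5³ = 14.7314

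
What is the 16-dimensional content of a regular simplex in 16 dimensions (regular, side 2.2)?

V = (2.2^16 / 16!) · √((16+1) / 2^16) ≈ 2.31808e-10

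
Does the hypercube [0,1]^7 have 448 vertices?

False. The 7-cube has 2^7 = 128 vertices.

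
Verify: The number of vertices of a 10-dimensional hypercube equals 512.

False. The 10-cube has 2^10 = 1024 vertices.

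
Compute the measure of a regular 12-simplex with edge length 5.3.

V_12 = √(13) · 5.3^12 / (12! · 2^(12/2)) ≈ 0.0577784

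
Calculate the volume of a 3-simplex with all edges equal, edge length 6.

Volume = (√2/12) · 6³ = 25.4558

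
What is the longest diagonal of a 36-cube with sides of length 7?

Diagonal = √36 · 7 = 42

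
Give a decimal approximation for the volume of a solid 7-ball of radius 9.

The n-ball volume is π^(n/2)·r^n/Γ(n/2+1). With n=7, r=9: V = 25509168·π^3/35 ≈ 2.25984e+07.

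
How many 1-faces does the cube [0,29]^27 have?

Number of 1-faces = C(27,1)·2^(27-1) = 27·67108864 = 1811939328.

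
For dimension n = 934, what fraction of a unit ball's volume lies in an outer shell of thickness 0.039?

1 - (1-0.039)^934 ≈ 1 - 7.305e-17 ≈ (100 - 1.11e-14)%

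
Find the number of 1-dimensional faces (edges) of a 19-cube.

Number of 1-faces = C(19,1)·2^(19-1) = 19·262144 = 4980736.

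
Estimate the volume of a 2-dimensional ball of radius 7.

V = 49·π ≈ 153.938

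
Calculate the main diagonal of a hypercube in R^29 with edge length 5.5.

||(5.5,5.5,...,5.5)|| = √(29)·5.5 ≈ 29.6184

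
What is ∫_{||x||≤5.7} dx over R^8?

The n-ball volume is π^(n/2)·r^n/Γ(n/2+1). With n=8, r=5.7: V ≈ 4.52259e+06.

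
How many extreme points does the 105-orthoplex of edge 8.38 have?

An n-cross-polytope has 2n vertices; here n = 105, giving 210.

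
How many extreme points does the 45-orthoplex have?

The 45-dimensional cross-polytope has 2n = 2·45 = 90 vertices.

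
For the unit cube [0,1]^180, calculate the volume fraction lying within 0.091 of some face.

Shell fraction = 1 - (1-0.182)^180 ≈ 1 - 1.975e-16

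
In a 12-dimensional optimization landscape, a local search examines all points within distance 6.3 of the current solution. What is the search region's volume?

V_12(6.3) = π^(12/2) · (6.3)^12 / Γ(12/2 + 1) ≈ 5.21979e+09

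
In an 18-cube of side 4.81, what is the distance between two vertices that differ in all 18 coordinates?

d = √(4.81² + 4.81² + ... + 4.81²) [18 terms] = √(18·4.81²) = 4.81√18 ≈ 20.4071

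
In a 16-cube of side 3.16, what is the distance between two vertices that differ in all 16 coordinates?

d = √(3.16² + 3.16² + ... + 3.16²) [16 terms] = √(16·3.16²) = 3.16√16 = 12.64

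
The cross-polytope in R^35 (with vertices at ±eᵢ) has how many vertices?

Number of vertices = 2n = 70.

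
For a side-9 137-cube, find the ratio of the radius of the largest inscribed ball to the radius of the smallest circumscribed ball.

Ratio = (s/2)/(s√137/2) = 137^(-1/2) ≈ 0.0854358.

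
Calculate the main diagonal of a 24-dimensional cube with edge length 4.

Diagonal = √24 · 4 ≈ 19.5959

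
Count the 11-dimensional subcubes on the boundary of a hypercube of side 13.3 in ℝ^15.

Choose 11 of 15 axes to span the face (C(15,11) = 1365 ways), then fix each of the remaining 4 coordinates at one of its two extreme values (2^4 = 16 ways): 1365·16 = 21840.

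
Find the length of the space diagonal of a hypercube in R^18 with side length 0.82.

||(0.82,0.82,...,0.82)|| = √(18)·0.82 ≈ 3.47897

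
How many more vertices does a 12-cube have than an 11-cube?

The 12-cube has 2^12 = 4096 vertices. The 11-cube has 2^11 = 2048 vertices. Difference: 4096 - 2048 = 2048.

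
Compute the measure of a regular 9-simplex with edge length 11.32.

Volume = 11.32^9 · √(10/2^9) / 9! ≈ 1175.49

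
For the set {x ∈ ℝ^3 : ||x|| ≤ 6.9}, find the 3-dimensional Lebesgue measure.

V_3(6.9) = π^(3/2) · (6.9)^3 / Γ(3/2 + 1) ≈ 1376.06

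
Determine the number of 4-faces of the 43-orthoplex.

Number of 4-faces = 2^(4+1) · C(43,4+1) = 32 · 962598 = 30803136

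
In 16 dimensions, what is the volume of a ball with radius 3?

Volume = π^{16/2}·(3)^16/Γ(9) = 4782969·π^8/4480 ≈ 1.01302e+07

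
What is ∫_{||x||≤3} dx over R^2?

V_2(3) = π^(2/2) · (3)^2 / Γ(2/2 + 1) = 9·π ≈ 28.2743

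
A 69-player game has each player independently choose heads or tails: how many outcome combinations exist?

Each vertex is a binary string of length 69, so there are 2^69 = 590295810358705651712.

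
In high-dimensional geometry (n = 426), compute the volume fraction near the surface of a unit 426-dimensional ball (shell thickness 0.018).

1 - (1-0.018)^426 ≈ 0.999564 ≈ 99.9564%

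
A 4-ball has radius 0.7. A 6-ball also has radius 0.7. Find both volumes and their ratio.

V_4(0.7) ≈ 1.18485. V_6(0.7) ≈ 0.607976. Ratio V_4/V_6 ≈ 1.949.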